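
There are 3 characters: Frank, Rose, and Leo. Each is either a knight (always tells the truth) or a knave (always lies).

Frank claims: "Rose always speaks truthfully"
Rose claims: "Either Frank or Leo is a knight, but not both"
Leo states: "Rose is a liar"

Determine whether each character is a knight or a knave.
Frank is a knight.
Rose is a knight.
Leo is a knave.

Verification:
- Frank (knight) says "Rose always speaks truthfully" - this is TRUE because Rose is a knight.
- Rose (knight) says "Either Frank or Leo is a knight, but not both" - this is TRUE because Frank is a knight and Leo is a knave.
- Leo (knave) says "Rose is a liar" - this is FALSE (a lie) because Rose is a knight.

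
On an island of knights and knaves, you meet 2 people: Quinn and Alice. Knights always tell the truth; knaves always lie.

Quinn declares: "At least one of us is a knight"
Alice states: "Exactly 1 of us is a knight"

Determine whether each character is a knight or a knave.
Quinn is a knave.
Alice is a knave.

Verification:
- Quinn (knave) says "At least one of us is a knight" - this is FALSE (a lie) because no one is a knight.
- Alice (knave) says "Exactly 1 of us is a knight" - this is FALSE (a lie) because there are 0 knights.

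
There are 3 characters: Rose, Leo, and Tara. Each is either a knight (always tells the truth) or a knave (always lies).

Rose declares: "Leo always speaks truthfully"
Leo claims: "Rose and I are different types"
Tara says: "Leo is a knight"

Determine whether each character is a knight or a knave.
Rose is a knave.
Leo is a knave.
Tara is a knave.

Verification:
- Rose (knave) says "Leo always speaks truthfully" - this is FALSE (a lie) because Leo is a knave.
- Leo (knave) says "Rose and I are different types" - this is FALSE (a lie) because Leo is a knave and Rose is a knave.
- Tara (knave) says "Leo is a knight" - this is FALSE (a lie) because Leo is a knave.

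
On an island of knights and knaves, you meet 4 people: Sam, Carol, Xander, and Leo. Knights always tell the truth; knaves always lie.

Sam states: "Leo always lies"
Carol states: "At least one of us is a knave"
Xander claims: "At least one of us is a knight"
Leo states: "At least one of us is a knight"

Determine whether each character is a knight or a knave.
Sam is a knave.
Carol is a knight.
Xander is a knight.
Leo is a knight.

Verification:
- Sam (knave) says "Leo always lies" - this is FALSE (a lie) because Leo is a knight.
- Carol (knight) says "At least one of us is a knave" - this is TRUE because Sam is a knave.
- Xander (knight) says "At least one of us is a knight" - this is TRUE because Carol, Xander, and Leo are knights.
- Leo (knight) says "At least one of us is a knight" - this is TRUE because Carol, Xander, and Leo are knights.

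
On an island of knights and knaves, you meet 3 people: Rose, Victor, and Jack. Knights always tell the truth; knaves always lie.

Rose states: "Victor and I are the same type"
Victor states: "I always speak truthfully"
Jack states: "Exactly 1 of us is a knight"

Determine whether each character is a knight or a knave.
Rose is a knight.
Victor is a knight.
Jack is a knave.

Verification:
- Rose (knight) says "Victor and I are the same type" - this is TRUE because Rose is a knight and Victor is a knight.
- Victor (knight) says "I always speak truthfully" - this is TRUE because Victor is a knight.
- Jack (knave) says "Exactly 1 of us is a knight" - this is FALSE (a lie) because there are 2 knights.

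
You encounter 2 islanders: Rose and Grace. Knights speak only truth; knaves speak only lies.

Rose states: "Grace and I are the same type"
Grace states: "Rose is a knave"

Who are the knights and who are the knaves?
Rose is a knave.
Grace is a knight.

Verification:
- Rose (knave) says "Grace and I are the same type" - this is FALSE (a lie) because Rose is a knave and Grace is a knight.
- Grace (knight) says "Rose is a knave" - this is TRUE because Rose is a knave.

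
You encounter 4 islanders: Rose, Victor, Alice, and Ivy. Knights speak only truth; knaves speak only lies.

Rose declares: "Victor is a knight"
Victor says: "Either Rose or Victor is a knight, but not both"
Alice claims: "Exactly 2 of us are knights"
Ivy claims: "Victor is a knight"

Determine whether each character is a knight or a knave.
Rose is a knave.
Victor is a knave.
Alice is a knave.
Ivy is a knave.

Verification:
- Rose (knave) says "Victor is a knight" - this is FALSE (a lie) because Victor is a knave.
- Victor (knave) says "Either Rose or Victor is a knight, but not both" - this is FALSE (a lie) because Rose is a knave and Victor is a knave.
- Alice (knave) says "Exactly 2 of us are knights" - this is FALSE (a lie) because there are 0 knights.
- Ivy (knave) says "Victor is a knight" - this is FALSE (a lie) because Victor is a knave.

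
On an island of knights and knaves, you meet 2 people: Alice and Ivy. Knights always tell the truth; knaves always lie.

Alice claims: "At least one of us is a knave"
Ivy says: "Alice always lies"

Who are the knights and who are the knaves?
Alice is a knight.
Ivy is a knave.

Verification:
- Alice (knight) says "At least one of us is a knave" - this is TRUE because Ivy is a knave.
- Ivy (knave) says "Alice always lies" - this is FALSE (a lie) because Alice is a knight.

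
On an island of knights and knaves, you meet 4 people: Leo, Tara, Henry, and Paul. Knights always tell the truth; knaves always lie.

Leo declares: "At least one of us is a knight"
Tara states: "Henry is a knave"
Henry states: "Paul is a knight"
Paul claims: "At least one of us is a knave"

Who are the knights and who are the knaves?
Leo is a knight.
Tara is a knave.
Henry is a knight.
Paul is a knight.

Verification:
- Leo (knight) says "At least one of us is a knight" - this is TRUE because Leo, Henry, and Paul are knights.
- Tara (knave) says "Henry is a knave" - this is FALSE (a lie) because Henry is a knight.
- Henry (knight) says "Paul is a knight" - this is TRUE because Paul is a knight.
- Paul (knight) says "At least one of us is a knave" - this is TRUE because Tara is a knave.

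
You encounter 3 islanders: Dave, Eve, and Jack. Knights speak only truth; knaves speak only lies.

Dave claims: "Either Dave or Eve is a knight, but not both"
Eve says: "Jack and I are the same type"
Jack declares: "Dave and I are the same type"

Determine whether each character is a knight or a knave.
Dave is a knight.
Eve is a knave.
Jack is a knight.

Verification:
- Dave (knight) says "Either Dave or Eve is a knight, but not both" - this is TRUE because Dave is a knight and Eve is a knave.
- Eve (knave) says "Jack and I are the same type" - this is FALSE (a lie) because Eve is a knave and Jack is a knight.
- Jack (knight) says "Dave and I are the same type" - this is TRUE because Jack is a knight and Dave is a knight.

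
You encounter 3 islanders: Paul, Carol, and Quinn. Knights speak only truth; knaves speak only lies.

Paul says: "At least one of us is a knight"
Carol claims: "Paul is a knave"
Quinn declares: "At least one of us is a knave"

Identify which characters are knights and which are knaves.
Paul is a knight.
Carol is a knave.
Quinn is a knight.

Verification:
- Paul (knight) says "At least one of us is a knight" - this is TRUE because Paul and Quinn are knights.
- Carol (knave) says "Paul is a knave" - this is FALSE (a lie) because Paul is a knight.
- Quinn (knight) says "At least one of us is a knave" - this is TRUE because Carol is a knave.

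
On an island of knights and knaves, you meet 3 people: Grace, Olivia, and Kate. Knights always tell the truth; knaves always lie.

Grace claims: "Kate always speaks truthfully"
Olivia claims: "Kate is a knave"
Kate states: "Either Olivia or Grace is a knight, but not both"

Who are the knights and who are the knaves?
Grace is a knight.
Olivia is a knave.
Kate is a knight.

Verification:
- Grace (knight) says "Kate always speaks truthfully" - this is TRUE because Kate is a knight.
- Olivia (knave) says "Kate is a knave" - this is FALSE (a lie) because Kate is a knight.
- Kate (knight) says "Either Olivia or Grace is a knight, but not both" - this is TRUE because Olivia is a knave and Grace is a knight.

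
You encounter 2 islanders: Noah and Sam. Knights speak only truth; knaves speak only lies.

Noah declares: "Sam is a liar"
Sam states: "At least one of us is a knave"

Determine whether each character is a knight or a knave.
Noah is a knave.
Sam is a knight.

Verification:
- Noah (knave) says "Sam is a liar" - this is FALSE (a lie) because Sam is a knight.
- Sam (knight) says "At least one of us is a knave" - this is TRUE because Noah is a knave.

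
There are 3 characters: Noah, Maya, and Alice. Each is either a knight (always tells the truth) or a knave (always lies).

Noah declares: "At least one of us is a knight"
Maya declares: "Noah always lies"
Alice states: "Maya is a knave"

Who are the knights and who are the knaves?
Noah is a knight.
Maya is a knave.
Alice is a knight.

Verification:
- Noah (knight) says "At least one of us is a knight" - this is TRUE because Noah and Alice are knights.
- Maya (knave) says "Noah always lies" - this is FALSE (a lie) because Noah is a knight.
- Alice (knight) says "Maya is a knave" - this is TRUE because Maya is a knave.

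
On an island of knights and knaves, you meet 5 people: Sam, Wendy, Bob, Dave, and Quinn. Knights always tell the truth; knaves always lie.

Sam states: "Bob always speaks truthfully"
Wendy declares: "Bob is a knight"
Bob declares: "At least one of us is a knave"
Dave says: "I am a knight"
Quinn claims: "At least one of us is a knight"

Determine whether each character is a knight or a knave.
Sam is a knight.
Wendy is a knight.
Bob is a knight.
Dave is a knave.
Quinn is a knight.

Verification:
- Sam (knight) says "Bob always speaks truthfully" - this is TRUE because Bob is a knight.
- Wendy (knight) says "Bob is a knight" - this is TRUE because Bob is a knight.
- Bob (knight) says "At least one of us is a knave" - this is TRUE because Dave is a knave.
- Dave (knave) says "I am a knight" - this is FALSE (a lie) because Dave is a knave.
- Quinn (knight) says "At least one of us is a knight" - this is TRUE because Sam, Wendy, Bob, and Quinn are knights.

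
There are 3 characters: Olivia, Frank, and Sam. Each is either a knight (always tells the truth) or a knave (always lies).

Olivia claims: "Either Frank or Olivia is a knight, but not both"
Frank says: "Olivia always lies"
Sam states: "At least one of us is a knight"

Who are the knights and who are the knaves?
Olivia is a knight.
Frank is a knave.
Sam is a knight.

Verification:
- Olivia (knight) says "Either Frank or Olivia is a knight, but not both" - this is TRUE because Frank is a knave and Olivia is a knight.
- Frank (knave) says "Olivia always lies" - this is FALSE (a lie) because Olivia is a knight.
- Sam (knight) says "At least one of us is a knight" - this is TRUE because Olivia and Sam are knights.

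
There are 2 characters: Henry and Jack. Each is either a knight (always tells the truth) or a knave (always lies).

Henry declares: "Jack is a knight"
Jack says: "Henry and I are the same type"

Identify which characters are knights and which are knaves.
Henry is a knight.
Jack is a knight.

Verification:
- Henry (knight) says "Jack is a knight" - this is TRUE because Jack is a knight.
- Jack (knight) says "Henry and I are the same type" - this is TRUE because Jack is a knight and Henry is a knight.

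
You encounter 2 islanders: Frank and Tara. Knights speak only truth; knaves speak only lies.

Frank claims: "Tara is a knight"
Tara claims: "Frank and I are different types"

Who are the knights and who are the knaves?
Frank is a knave.
Tara is a knave.

Verification:
- Frank (knave) says "Tara is a knight" - this is FALSE (a lie) because Tara is a knave.
- Tara (knave) says "Frank and I are different types" - this is FALSE (a lie) because Tara is a knave and Frank is a knave.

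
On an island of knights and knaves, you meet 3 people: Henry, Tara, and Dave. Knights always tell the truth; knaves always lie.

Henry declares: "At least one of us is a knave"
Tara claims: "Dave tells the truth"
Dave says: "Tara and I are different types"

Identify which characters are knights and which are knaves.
Henry is a knight.
Tara is a knave.
Dave is a knave.

Verification:
- Henry (knight) says "At least one of us is a knave" - this is TRUE because Tara and Dave are knaves.
- Tara (knave) says "Dave tells the truth" - this is FALSE (a lie) because Dave is a knave.
- Dave (knave) says "Tara and I are different types" - this is FALSE (a lie) because Dave is a knave and Tara is a knave.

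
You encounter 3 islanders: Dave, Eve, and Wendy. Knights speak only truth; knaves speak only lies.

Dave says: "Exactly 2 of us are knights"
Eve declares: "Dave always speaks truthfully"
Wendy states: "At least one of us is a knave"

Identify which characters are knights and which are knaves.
Dave is a knave.
Eve is a knave.
Wendy is a knight.

Verification:
- Dave (knave) says "Exactly 2 of us are knights" - this is FALSE (a lie) because there are 1 knights.
- Eve (knave) says "Dave always speaks truthfully" - this is FALSE (a lie) because Dave is a knave.
- Wendy (knight) says "At least one of us is a knave" - this is TRUE because Dave and Eve are knaves.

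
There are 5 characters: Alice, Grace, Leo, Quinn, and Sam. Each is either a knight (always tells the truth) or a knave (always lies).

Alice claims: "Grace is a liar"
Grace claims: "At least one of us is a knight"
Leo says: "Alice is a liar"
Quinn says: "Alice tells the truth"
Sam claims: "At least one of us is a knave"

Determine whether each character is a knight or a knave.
Alice is a knave.
Grace is a knight.
Leo is a knight.
Quinn is a knave.
Sam is a knight.

Verification:
- Alice (knave) says "Grace is a liar" - this is FALSE (a lie) because Grace is a knight.
- Grace (knight) says "At least one of us is a knight" - this is TRUE because Grace, Leo, and Sam are knights.
- Leo (knight) says "Alice is a liar" - this is TRUE because Alice is a knave.
- Quinn (knave) says "Alice tells the truth" - this is FALSE (a lie) because Alice is a knave.
- Sam (knight) says "At least one of us is a knave" - this is TRUE because Alice and Quinn are knaves.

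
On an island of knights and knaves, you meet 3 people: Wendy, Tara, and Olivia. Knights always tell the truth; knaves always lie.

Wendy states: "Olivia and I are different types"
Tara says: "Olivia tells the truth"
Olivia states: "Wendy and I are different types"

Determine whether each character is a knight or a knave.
Wendy is a knave.
Tara is a knave.
Olivia is a knave.

Verification:
- Wendy (knave) says "Olivia and I are different types" - this is FALSE (a lie) because Wendy is a knave and Olivia is a knave.
- Tara (knave) says "Olivia tells the truth" - this is FALSE (a lie) because Olivia is a knave.
- Olivia (knave) says "Wendy and I are different types" - this is FALSE (a lie) because Olivia is a knave and Wendy is a knave.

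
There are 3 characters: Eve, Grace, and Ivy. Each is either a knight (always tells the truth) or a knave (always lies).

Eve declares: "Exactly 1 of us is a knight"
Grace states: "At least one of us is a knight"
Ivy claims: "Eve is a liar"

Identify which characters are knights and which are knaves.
Eve is a knave.
Grace is a knight.
Ivy is a knight.

Verification:
- Eve (knave) says "Exactly 1 of us is a knight" - this is FALSE (a lie) because there are 2 knights.
- Grace (knight) says "At least one of us is a knight" - this is TRUE because Grace and Ivy are knights.
- Ivy (knight) says "Eve is a liar" - this is TRUE because Eve is a knave.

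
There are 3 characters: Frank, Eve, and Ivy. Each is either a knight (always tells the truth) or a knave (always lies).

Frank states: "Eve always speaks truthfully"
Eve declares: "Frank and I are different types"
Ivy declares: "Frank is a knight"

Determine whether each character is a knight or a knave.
Frank is a knave.
Eve is a knave.
Ivy is a knave.

Verification:
- Frank (knave) says "Eve always speaks truthfully" - this is FALSE (a lie) because Eve is a knave.
- Eve (knave) says "Frank and I are different types" - this is FALSE (a lie) because Eve is a knave and Frank is a knave.
- Ivy (knave) says "Frank is a knight" - this is FALSE (a lie) because Frank is a knave.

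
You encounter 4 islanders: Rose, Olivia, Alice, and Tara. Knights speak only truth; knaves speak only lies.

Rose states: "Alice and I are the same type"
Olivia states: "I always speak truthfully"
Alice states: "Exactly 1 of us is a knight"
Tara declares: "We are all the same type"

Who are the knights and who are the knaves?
Rose is a knave.
Olivia is a knave.
Alice is a knight.
Tara is a knave.

Verification:
- Rose (knave) says "Alice and I are the same type" - this is FALSE (a lie) because Rose is a knave and Alice is a knight.
- Olivia (knave) says "I always speak truthfully" - this is FALSE (a lie) because Olivia is a knave.
- Alice (knight) says "Exactly 1 of us is a knight" - this is TRUE because there are 1 knights.
- Tara (knave) says "We are all the same type" - this is FALSE (a lie) because Alice is a knight and Rose, Olivia, and Tara are knaves.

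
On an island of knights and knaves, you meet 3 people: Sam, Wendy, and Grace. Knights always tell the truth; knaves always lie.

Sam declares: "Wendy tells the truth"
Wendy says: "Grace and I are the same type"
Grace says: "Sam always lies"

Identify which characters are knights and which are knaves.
Sam is a knave.
Wendy is a knave.
Grace is a knight.

Verification:
- Sam (knave) says "Wendy tells the truth" - this is FALSE (a lie) because Wendy is a knave.
- Wendy (knave) says "Grace and I are the same type" - this is FALSE (a lie) because Wendy is a knave and Grace is a knight.
- Grace (knight) says "Sam always lies" - this is TRUE because Sam is a knave.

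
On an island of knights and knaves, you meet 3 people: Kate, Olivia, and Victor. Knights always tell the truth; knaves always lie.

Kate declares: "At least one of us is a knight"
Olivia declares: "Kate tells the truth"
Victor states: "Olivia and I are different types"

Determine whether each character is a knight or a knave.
Kate is a knave.
Olivia is a knave.
Victor is a knave.

Verification:
- Kate (knave) says "At least one of us is a knight" - this is FALSE (a lie) because no one is a knight.
- Olivia (knave) says "Kate tells the truth" - this is FALSE (a lie) because Kate is a knave.
- Victor (knave) says "Olivia and I are different types" - this is FALSE (a lie) because Victor is a knave and Olivia is a knave.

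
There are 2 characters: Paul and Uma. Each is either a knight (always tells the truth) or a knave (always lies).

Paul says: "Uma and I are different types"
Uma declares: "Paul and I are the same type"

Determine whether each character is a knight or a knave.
Paul is a knight.
Uma is a knave.

Verification:
- Paul (knight) says "Uma and I are different types" - this is TRUE because Paul is a knight and Uma is a knave.
- Uma (knave) says "Paul and I are the same type" - this is FALSE (a lie) because Uma is a knave and Paul is a knight.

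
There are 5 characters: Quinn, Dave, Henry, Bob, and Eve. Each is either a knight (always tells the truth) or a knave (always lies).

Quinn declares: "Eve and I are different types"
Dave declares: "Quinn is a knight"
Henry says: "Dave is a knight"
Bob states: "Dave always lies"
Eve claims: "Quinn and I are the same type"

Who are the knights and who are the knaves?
Quinn is a knight.
Dave is a knight.
Henry is a knight.
Bob is a knave.
Eve is a knave.

Verification:
- Quinn (knight) says "Eve and I are different types" - this is TRUE because Quinn is a knight and Eve is a knave.
- Dave (knight) says "Quinn is a knight" - this is TRUE because Quinn is a knight.
- Henry (knight) says "Dave is a knight" - this is TRUE because Dave is a knight.
- Bob (knave) says "Dave always lies" - this is FALSE (a lie) because Dave is a knight.
- Eve (knave) says "Quinn and I are the same type" - this is FALSE (a lie) because Eve is a knave and Quinn is a knight.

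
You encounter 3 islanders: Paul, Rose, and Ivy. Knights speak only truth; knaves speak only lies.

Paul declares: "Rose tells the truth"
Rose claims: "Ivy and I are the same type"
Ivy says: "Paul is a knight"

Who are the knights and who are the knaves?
Paul is a knight.
Rose is a knight.
Ivy is a knight.

Verification:
- Paul (knight) says "Rose tells the truth" - this is TRUE because Rose is a knight.
- Rose (knight) says "Ivy and I are the same type" - this is TRUE because Rose is a knight and Ivy is a knight.
- Ivy (knight) says "Paul is a knight" - this is TRUE because Paul is a knight.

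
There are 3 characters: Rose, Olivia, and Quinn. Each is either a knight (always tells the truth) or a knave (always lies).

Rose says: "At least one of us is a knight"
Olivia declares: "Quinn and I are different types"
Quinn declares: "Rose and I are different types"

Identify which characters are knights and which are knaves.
Rose is a knave.
Olivia is a knave.
Quinn is a knave.

Verification:
- Rose (knave) says "At least one of us is a knight" - this is FALSE (a lie) because no one is a knight.
- Olivia (knave) says "Quinn and I are different types" - this is FALSE (a lie) because Olivia is a knave and Quinn is a knave.
- Quinn (knave) says "Rose and I are different types" - this is FALSE (a lie) because Quinn is a knave and Rose is a knave.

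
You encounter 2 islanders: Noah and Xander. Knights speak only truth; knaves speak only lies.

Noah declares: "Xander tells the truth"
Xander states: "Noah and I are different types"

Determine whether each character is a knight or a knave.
Noah is a knave.
Xander is a knave.

Verification:
- Noah (knave) says "Xander tells the truth" - this is FALSE (a lie) because Xander is a knave.
- Xander (knave) says "Noah and I are different types" - this is FALSE (a lie) because Xander is a knave and Noah is a knave.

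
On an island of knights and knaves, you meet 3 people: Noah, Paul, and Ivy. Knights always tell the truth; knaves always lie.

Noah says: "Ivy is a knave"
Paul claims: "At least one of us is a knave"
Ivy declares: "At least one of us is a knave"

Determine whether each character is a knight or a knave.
Noah is a knave.
Paul is a knight.
Ivy is a knight.

Verification:
- Noah (knave) says "Ivy is a knave" - this is FALSE (a lie) because Ivy is a knight.
- Paul (knight) says "At least one of us is a knave" - this is TRUE because Noah is a knave.
- Ivy (knight) says "At least one of us is a knave" - this is TRUE because Noah is a knave.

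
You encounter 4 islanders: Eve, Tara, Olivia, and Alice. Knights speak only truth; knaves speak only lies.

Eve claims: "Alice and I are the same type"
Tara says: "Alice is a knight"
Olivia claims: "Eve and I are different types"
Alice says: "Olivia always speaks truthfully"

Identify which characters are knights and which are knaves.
Eve is a knave.
Tara is a knight.
Olivia is a knight.
Alice is a knight.

Verification:
- Eve (knave) says "Alice and I are the same type" - this is FALSE (a lie) because Eve is a knave and Alice is a knight.
- Tara (knight) says "Alice is a knight" - this is TRUE because Alice is a knight.
- Olivia (knight) says "Eve and I are different types" - this is TRUE because Olivia is a knight and Eve is a knave.
- Alice (knight) says "Olivia always speaks truthfully" - this is TRUE because Olivia is a knight.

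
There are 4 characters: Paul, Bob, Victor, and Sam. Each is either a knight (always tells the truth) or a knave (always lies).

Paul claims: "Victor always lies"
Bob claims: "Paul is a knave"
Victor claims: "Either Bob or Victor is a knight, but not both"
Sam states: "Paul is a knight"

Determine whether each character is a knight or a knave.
Paul is a knight.
Bob is a knave.
Victor is a knave.
Sam is a knight.

Verification:
- Paul (knight) says "Victor always lies" - this is TRUE because Victor is a knave.
- Bob (knave) says "Paul is a knave" - this is FALSE (a lie) because Paul is a knight.
- Victor (knave) says "Either Bob or Victor is a knight, but not both" - this is FALSE (a lie) because Bob is a knave and Victor is a knave.
- Sam (knight) says "Paul is a knight" - this is TRUE because Paul is a knight.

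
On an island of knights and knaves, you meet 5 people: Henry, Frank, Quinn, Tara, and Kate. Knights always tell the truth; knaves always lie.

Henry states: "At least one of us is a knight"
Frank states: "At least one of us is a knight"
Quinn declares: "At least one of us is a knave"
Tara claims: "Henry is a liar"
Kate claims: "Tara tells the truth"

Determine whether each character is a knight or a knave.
Henry is a knight.
Frank is a knight.
Quinn is a knight.
Tara is a knave.
Kate is a knave.

Verification:
- Henry (knight) says "At least one of us is a knight" - this is TRUE because Henry, Frank, and Quinn are knights.
- Frank (knight) says "At least one of us is a knight" - this is TRUE because Henry, Frank, and Quinn are knights.
- Quinn (knight) says "At least one of us is a knave" - this is TRUE because Tara and Kate are knaves.
- Tara (knave) says "Henry is a liar" - this is FALSE (a lie) because Henry is a knight.
- Kate (knave) says "Tara tells the truth" - this is FALSE (a lie) because Tara is a knave.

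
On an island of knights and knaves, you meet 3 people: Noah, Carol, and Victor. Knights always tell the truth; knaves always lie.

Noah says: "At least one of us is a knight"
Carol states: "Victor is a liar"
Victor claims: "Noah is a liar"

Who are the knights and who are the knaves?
Noah is a knight.
Carol is a knight.
Victor is a knave.

Verification:
- Noah (knight) says "At least one of us is a knight" - this is TRUE because Noah and Carol are knights.
- Carol (knight) says "Victor is a liar" - this is TRUE because Victor is a knave.
- Victor (knave) says "Noah is a liar" - this is FALSE (a lie) because Noah is a knight.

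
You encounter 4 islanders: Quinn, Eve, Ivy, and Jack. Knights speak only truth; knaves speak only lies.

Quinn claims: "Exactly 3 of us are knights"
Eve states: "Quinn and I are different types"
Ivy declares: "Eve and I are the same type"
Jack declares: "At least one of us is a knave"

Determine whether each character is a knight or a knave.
Quinn is a knave.
Eve is a knight.
Ivy is a knave.
Jack is a knight.

Verification:
- Quinn (knave) says "Exactly 3 of us are knights" - this is FALSE (a lie) because there are 2 knights.
- Eve (knight) says "Quinn and I are different types" - this is TRUE because Eve is a knight and Quinn is a knave.
- Ivy (knave) says "Eve and I are the same type" - this is FALSE (a lie) because Ivy is a knave and Eve is a knight.
- Jack (knight) says "At least one of us is a knave" - this is TRUE because Quinn and Ivy are knaves.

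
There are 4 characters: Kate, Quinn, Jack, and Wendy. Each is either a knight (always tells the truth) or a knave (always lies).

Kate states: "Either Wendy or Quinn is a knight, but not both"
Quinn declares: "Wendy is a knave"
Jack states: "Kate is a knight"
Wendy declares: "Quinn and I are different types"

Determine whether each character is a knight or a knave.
Kate is a knight.
Quinn is a knave.
Jack is a knight.
Wendy is a knight.

Verification:
- Kate (knight) says "Either Wendy or Quinn is a knight, but not both" - this is TRUE because Wendy is a knight and Quinn is a knave.
- Quinn (knave) says "Wendy is a knave" - this is FALSE (a lie) because Wendy is a knight.
- Jack (knight) says "Kate is a knight" - this is TRUE because Kate is a knight.
- Wendy (knight) says "Quinn and I are different types" - this is TRUE because Wendy is a knight and Quinn is a knave.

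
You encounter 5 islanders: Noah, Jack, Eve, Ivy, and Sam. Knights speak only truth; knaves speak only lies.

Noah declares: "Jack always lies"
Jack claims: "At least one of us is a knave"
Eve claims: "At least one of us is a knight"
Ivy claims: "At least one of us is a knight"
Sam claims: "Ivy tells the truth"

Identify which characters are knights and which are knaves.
Noah is a knave.
Jack is a knight.
Eve is a knight.
Ivy is a knight.
Sam is a knight.

Verification:
- Noah (knave) says "Jack always lies" - this is FALSE (a lie) because Jack is a knight.
- Jack (knight) says "At least one of us is a knave" - this is TRUE because Noah is a knave.
- Eve (knight) says "At least one of us is a knight" - this is TRUE because Jack, Eve, Ivy, and Sam are knights.
- Ivy (knight) says "At least one of us is a knight" - this is TRUE because Jack, Eve, Ivy, and Sam are knights.
- Sam (knight) says "Ivy tells the truth" - this is TRUE because Ivy is a knight.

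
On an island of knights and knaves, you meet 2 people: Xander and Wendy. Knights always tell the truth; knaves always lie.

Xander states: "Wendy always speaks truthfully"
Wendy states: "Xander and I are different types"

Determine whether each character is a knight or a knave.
Xander is a knave.
Wendy is a knave.

Verification:
- Xander (knave) says "Wendy always speaks truthfully" - this is FALSE (a lie) because Wendy is a knave.
- Wendy (knave) says "Xander and I are different types" - this is FALSE (a lie) because Wendy is a knave and Xander is a knave.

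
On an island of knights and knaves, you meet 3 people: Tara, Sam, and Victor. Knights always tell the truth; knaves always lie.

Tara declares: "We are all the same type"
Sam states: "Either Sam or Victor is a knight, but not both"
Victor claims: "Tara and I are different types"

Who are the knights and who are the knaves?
Tara is a knave.
Sam is a knight.
Victor is a knave.

Verification:
- Tara (knave) says "We are all the same type" - this is FALSE (a lie) because Sam is a knight and Tara and Victor are knaves.
- Sam (knight) says "Either Sam or Victor is a knight, but not both" - this is TRUE because Sam is a knight and Victor is a knave.
- Victor (knave) says "Tara and I are different types" - this is FALSE (a lie) because Victor is a knave and Tara is a knave.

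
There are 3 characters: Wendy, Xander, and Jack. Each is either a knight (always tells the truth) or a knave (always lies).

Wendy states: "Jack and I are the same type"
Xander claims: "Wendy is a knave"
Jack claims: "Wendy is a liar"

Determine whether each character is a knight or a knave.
Wendy is a knave.
Xander is a knight.
Jack is a knight.

Verification:
- Wendy (knave) says "Jack and I are the same type" - this is FALSE (a lie) because Wendy is a knave and Jack is a knight.
- Xander (knight) says "Wendy is a knave" - this is TRUE because Wendy is a knave.
- Jack (knight) says "Wendy is a liar" - this is TRUE because Wendy is a knave.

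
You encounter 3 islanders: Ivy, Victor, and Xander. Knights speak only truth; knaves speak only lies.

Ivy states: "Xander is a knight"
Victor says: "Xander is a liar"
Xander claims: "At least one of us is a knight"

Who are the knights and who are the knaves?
Ivy is a knight.
Victor is a knave.
Xander is a knight.

Verification:
- Ivy (knight) says "Xander is a knight" - this is TRUE because Xander is a knight.
- Victor (knave) says "Xander is a liar" - this is FALSE (a lie) because Xander is a knight.
- Xander (knight) says "At least one of us is a knight" - this is TRUE because Ivy and Xander are knights.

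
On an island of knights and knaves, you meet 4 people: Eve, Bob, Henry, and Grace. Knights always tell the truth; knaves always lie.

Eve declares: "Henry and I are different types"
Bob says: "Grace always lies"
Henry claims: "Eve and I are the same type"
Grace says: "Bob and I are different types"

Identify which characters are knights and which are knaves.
Eve is a knight.
Bob is a knave.
Henry is a knave.
Grace is a knight.

Verification:
- Eve (knight) says "Henry and I are different types" - this is TRUE because Eve is a knight and Henry is a knave.
- Bob (knave) says "Grace always lies" - this is FALSE (a lie) because Grace is a knight.
- Henry (knave) says "Eve and I are the same type" - this is FALSE (a lie) because Henry is a knave and Eve is a knight.
- Grace (knight) says "Bob and I are different types" - this is TRUE because Grace is a knight and Bob is a knave.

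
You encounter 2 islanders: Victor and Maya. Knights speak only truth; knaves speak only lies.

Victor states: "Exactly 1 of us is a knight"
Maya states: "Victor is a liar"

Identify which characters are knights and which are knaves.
Victor is a knight.
Maya is a knave.

Verification:
- Victor (knight) says "Exactly 1 of us is a knight" - this is TRUE because there are 1 knights.
- Maya (knave) says "Victor is a liar" - this is FALSE (a lie) because Victor is a knight.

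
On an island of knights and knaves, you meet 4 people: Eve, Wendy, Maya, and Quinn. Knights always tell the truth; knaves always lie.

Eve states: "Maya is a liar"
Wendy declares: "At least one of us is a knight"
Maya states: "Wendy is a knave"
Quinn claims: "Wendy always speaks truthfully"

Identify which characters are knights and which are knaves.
Eve is a knight.
Wendy is a knight.
Maya is a knave.
Quinn is a knight.

Verification:
- Eve (knight) says "Maya is a liar" - this is TRUE because Maya is a knave.
- Wendy (knight) says "At least one of us is a knight" - this is TRUE because Eve, Wendy, and Quinn are knights.
- Maya (knave) says "Wendy is a knave" - this is FALSE (a lie) because Wendy is a knight.
- Quinn (knight) says "Wendy always speaks truthfully" - this is TRUE because Wendy is a knight.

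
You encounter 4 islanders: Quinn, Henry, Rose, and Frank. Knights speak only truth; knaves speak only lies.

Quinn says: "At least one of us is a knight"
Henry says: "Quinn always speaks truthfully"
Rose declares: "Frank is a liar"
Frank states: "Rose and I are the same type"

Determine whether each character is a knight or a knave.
Quinn is a knight.
Henry is a knight.
Rose is a knight.
Frank is a knave.

Verification:
- Quinn (knight) says "At least one of us is a knight" - this is TRUE because Quinn, Henry, and Rose are knights.
- Henry (knight) says "Quinn always speaks truthfully" - this is TRUE because Quinn is a knight.
- Rose (knight) says "Frank is a liar" - this is TRUE because Frank is a knave.
- Frank (knave) says "Rose and I are the same type" - this is FALSE (a lie) because Frank is a knave and Rose is a knight.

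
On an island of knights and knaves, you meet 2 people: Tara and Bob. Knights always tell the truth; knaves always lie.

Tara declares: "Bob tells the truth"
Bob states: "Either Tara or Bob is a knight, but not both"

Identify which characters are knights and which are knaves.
Tara is a knave.
Bob is a knave.

Verification:
- Tara (knave) says "Bob tells the truth" - this is FALSE (a lie) because Bob is a knave.
- Bob (knave) says "Either Tara or Bob is a knight, but not both" - this is FALSE (a lie) because Tara is a knave and Bob is a knave.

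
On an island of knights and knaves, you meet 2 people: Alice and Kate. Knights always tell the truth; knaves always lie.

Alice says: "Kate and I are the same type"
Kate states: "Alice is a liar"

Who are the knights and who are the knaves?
Alice is a knave.
Kate is a knight.

Verification:
- Alice (knave) says "Kate and I are the same type" - this is FALSE (a lie) because Alice is a knave and Kate is a knight.
- Kate (knight) says "Alice is a liar" - this is TRUE because Alice is a knave.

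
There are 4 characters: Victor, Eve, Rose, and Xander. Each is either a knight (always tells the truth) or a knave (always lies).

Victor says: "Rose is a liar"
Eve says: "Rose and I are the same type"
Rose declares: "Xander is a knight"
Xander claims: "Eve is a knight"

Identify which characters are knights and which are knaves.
Victor is a knave.
Eve is a knight.
Rose is a knight.
Xander is a knight.

Verification:
- Victor (knave) says "Rose is a liar" - this is FALSE (a lie) because Rose is a knight.
- Eve (knight) says "Rose and I are the same type" - this is TRUE because Eve is a knight and Rose is a knight.
- Rose (knight) says "Xander is a knight" - this is TRUE because Xander is a knight.
- Xander (knight) says "Eve is a knight" - this is TRUE because Eve is a knight.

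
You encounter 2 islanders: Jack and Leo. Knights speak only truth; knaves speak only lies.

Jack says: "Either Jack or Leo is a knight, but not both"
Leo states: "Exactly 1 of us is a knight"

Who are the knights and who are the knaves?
Jack is a knave.
Leo is a knave.

Verification:
- Jack (knave) says "Either Jack or Leo is a knight, but not both" - this is FALSE (a lie) because Jack is a knave and Leo is a knave.
- Leo (knave) says "Exactly 1 of us is a knight" - this is FALSE (a lie) because there are 0 knights.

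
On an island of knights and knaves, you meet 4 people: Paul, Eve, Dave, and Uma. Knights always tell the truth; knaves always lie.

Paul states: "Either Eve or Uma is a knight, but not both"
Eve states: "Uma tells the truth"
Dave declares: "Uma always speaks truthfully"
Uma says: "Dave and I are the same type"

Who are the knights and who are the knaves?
Paul is a knave.
Eve is a knight.
Dave is a knight.
Uma is a knight.

Verification:
- Paul (knave) says "Either Eve or Uma is a knight, but not both" - this is FALSE (a lie) because Eve is a knight and Uma is a knight.
- Eve (knight) says "Uma tells the truth" - this is TRUE because Uma is a knight.
- Dave (knight) says "Uma always speaks truthfully" - this is TRUE because Uma is a knight.
- Uma (knight) says "Dave and I are the same type" - this is TRUE because Uma is a knight and Dave is a knight.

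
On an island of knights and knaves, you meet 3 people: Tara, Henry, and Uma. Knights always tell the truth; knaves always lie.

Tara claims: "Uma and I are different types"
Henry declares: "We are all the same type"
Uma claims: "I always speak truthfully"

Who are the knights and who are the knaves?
Tara is a knight.
Henry is a knave.
Uma is a knave.

Verification:
- Tara (knight) says "Uma and I are different types" - this is TRUE because Tara is a knight and Uma is a knave.
- Henry (knave) says "We are all the same type" - this is FALSE (a lie) because Tara is a knight and Henry and Uma are knaves.
- Uma (knave) says "I always speak truthfully" - this is FALSE (a lie) because Uma is a knave.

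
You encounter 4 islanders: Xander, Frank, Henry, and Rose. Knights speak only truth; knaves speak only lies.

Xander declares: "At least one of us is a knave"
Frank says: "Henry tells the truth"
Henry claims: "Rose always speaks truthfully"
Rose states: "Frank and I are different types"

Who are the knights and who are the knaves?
Xander is a knight.
Frank is a knave.
Henry is a knave.
Rose is a knave.

Verification:
- Xander (knight) says "At least one of us is a knave" - this is TRUE because Frank, Henry, and Rose are knaves.
- Frank (knave) says "Henry tells the truth" - this is FALSE (a lie) because Henry is a knave.
- Henry (knave) says "Rose always speaks truthfully" - this is FALSE (a lie) because Rose is a knave.
- Rose (knave) says "Frank and I are different types" - this is FALSE (a lie) because Rose is a knave and Frank is a knave.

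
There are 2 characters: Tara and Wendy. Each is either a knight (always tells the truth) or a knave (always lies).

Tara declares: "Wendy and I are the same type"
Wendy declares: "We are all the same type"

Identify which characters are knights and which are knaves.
Tara is a knight.
Wendy is a knight.

Verification:
- Tara (knight) says "Wendy and I are the same type" - this is TRUE because Tara is a knight and Wendy is a knight.
- Wendy (knight) says "We are all the same type" - this is TRUE because Tara and Wendy are knights.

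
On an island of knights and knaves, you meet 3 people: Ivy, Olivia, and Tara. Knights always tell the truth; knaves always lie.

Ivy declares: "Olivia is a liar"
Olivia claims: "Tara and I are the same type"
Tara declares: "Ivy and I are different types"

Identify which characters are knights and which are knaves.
Ivy is a knave.
Olivia is a knight.
Tara is a knight.

Verification:
- Ivy (knave) says "Olivia is a liar" - this is FALSE (a lie) because Olivia is a knight.
- Olivia (knight) says "Tara and I are the same type" - this is TRUE because Olivia is a knight and Tara is a knight.
- Tara (knight) says "Ivy and I are different types" - this is TRUE because Tara is a knight and Ivy is a knave.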